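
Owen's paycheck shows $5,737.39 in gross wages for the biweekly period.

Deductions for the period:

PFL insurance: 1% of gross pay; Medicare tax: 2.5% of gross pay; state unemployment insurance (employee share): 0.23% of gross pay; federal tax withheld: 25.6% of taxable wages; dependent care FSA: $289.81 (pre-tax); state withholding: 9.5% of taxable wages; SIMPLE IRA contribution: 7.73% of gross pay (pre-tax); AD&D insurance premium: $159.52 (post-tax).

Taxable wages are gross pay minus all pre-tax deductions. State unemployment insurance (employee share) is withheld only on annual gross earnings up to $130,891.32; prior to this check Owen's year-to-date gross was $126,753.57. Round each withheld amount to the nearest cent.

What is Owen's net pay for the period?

Dependent care FSA: $289.81
SIMPLE IRA contribution: $5,737.39 × 0.0773 = $443.50
Pre-tax total = $289.81 + $443.50 = $733.31
Taxable wages = $5,737.39 − $733.31 = $5,004.08
Federal tax withheld: $5,004.08 × 0.256 = $1,281.04
State withholding: $5,004.08 × 0.095 = $475.39
Medicare tax: $5,737.39 × 0.025 = $143.43
PFL insurance: $5,737.39 × 0.01 = $57.37
State unemployment insurance (employee share): only $130,891.32 − $126,753.57 = $4,137.75 of this check is subject → $4,137.75 × 0.0023 = $9.52
AD&D insurance premium: $159.52
Total deductions = $289.81 + $443.50 + $1,281.04 + $475.39 + $143.43 + $57.37 + $9.52 + $159.52 = $2,859.58
Net pay = $5,737.39 − $2,859.58 = $2,877.81

$2,877.81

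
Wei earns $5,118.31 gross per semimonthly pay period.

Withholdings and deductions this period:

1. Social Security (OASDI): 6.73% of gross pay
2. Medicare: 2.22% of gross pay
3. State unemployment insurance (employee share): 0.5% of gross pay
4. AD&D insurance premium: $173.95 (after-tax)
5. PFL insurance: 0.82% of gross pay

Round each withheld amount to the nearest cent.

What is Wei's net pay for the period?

$4,418.71

State unemployment insurance (employee share): $5,118.31 × 0.005 = $25.59
PFL insurance: $5,118.31 × 0.0082 = $41.97
Medicare: $5,118.31 × 0.0222 = $113.63
Social Security (OASDI): $5,118.31 × 0.0673 = $344.46
AD&D insurance premium: $173.95
Total deductions = $25.59 + $41.97 + $113.63 + $344.46 + $173.95 = $699.60
Net pay = $5,118.31 − $699.60 = $4,418.71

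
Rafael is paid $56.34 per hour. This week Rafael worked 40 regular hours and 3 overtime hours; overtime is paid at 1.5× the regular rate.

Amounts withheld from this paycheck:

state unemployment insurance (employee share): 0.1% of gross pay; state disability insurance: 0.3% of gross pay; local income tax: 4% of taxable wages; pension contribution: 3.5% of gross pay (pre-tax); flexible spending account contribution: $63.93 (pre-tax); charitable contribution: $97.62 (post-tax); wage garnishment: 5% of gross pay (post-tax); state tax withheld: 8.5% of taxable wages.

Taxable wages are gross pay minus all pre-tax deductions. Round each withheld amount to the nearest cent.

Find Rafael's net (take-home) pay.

$1828.01

Regular pay: 40 × $56.34 = $2253.60
Overtime pay: 3 × $56.34 × 1.5 = $253.53
Gross pay = $2253.60 + $253.53 = $2507.13
Pension contribution: $2507.13 × 0.035 = $87.75
Flexible spending account contribution: $63.93
Pre-tax total = $87.75 + $63.93 = $151.68
Taxable wages = $2507.13 − $151.68 = $2355.45
State tax withheld: $2355.45 × 0.085 = $200.21
Local income tax: $2355.45 × 0.04 = $94.22
State unemployment insurance (employee share): $2507.13 × 0.001 = $2.51
State disability insurance: $2507.13 × 0.003 = $7.52
Wage garnishment: $2507.13 × 0.05 = $125.36
Charitable contribution: $97.62
Total deductions = $87.75 + $63.93 + $200.21 + $94.22 + $2.51 + $7.52 + $125.36 + $97.62 = $679.12
Net pay = $2507.13 − $679.12 = $1828.01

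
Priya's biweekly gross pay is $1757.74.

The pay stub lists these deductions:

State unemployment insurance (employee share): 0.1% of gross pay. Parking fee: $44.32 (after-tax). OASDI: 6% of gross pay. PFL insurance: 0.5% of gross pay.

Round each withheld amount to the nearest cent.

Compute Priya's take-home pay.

$1597.41

OASDI: $1757.74 × 0.06 = $105.46
PFL insurance: $1757.74 × 0.005 = $8.79
State unemployment insurance (employee share): $1757.74 × 0.001 = $1.76
Parking fee: $44.32
Total deductions = $105.46 + $8.79 + $1.76 + $44.32 = $160.33
Net pay = $1757.74 − $160.33 = $1597.41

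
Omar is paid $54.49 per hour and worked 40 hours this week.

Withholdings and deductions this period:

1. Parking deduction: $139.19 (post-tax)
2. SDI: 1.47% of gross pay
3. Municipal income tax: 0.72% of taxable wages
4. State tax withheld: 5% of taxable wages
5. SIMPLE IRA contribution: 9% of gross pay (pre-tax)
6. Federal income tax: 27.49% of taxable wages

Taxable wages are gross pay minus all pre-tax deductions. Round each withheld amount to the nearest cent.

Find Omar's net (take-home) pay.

Gross pay: 40 × $54.49 = $2,179.60
SIMPLE IRA contribution: $2,179.60 × 0.09 = $196.16
Taxable wages = $2,179.60 − $196.16 = $1,983.44
State tax withheld: $1,983.44 × 0.05 = $99.17
Federal income tax: $1,983.44 × 0.2749 = $545.25
Municipal income tax: $1,983.44 × 0.0072 = $14.28
SDI: $2,179.60 × 0.0147 = $32.04
Parking deduction: $139.19
Total deductions = $196.16 + $99.17 + $545.25 + $14.28 + $32.04 + $139.19 = $1,026.09
Net pay = $2,179.60 − $1,026.09 = $1,153.51

$1,153.51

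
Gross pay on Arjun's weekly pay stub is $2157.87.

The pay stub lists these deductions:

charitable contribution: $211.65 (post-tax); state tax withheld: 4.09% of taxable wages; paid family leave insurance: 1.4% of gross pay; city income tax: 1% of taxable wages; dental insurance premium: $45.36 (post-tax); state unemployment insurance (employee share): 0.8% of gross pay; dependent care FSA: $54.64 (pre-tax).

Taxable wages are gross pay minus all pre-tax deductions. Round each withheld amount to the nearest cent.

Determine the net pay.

Dependent care FSA: $54.64
Taxable wages = $2157.87 − $54.64 = $2103.23
State tax withheld: $2103.23 × 0.0409 = $86.02
City income tax: $2103.23 × 0.01 = $21.03
State unemployment insurance (employee share): $2157.87 × 0.008 = $17.26
Paid family leave insurance: $2157.87 × 0.014 = $30.21
Dental insurance premium: $45.36
Charitable contribution: $211.65
Total deductions = $54.64 + $86.02 + $21.03 + $17.26 + $30.21 + $45.36 + $211.65 = $466.17
Net pay = $2157.87 − $466.17 = $1691.70

$1691.70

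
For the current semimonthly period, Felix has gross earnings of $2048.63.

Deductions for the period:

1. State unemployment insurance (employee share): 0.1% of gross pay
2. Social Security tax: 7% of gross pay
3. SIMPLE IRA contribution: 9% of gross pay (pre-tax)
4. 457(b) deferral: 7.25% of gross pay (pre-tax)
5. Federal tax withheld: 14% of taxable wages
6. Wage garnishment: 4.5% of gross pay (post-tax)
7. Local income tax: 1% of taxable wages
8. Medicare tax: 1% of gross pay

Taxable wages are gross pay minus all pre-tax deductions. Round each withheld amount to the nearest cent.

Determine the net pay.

$1200.23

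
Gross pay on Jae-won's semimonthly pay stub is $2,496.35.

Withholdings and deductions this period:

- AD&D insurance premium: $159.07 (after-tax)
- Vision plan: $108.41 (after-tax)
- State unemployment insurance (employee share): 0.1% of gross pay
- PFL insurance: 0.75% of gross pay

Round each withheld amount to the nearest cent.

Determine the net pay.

$2,207.65

State unemployment insurance (employee share): $2,496.35 × 0.001 = $2.50
PFL insurance: $2,496.35 × 0.0075 = $18.72
Vision plan: $108.41
AD&D insurance premium: $159.07
Total deductions = $2.50 + $18.72 + $108.41 + $159.07 = $288.70
Net pay = $2,496.35 − $288.70 = $2,207.65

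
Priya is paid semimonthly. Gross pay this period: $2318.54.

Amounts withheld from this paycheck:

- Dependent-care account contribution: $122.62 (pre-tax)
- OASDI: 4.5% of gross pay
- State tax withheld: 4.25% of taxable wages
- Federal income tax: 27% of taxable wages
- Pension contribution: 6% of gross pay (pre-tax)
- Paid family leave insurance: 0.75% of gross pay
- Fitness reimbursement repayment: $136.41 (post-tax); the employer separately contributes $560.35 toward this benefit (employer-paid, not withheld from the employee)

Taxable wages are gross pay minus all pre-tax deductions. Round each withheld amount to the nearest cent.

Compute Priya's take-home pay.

$1155.93

Dependent-care account contribution: $122.62
Pension contribution: $2318.54 × 0.06 = $139.11
Pre-tax total = $122.62 + $139.11 = $261.73
Taxable wages = $2318.54 − $261.73 = $2056.81
State tax withheld: $2056.81 × 0.0425 = $87.41
Federal income tax: $2056.81 × 0.27 = $555.34
OASDI: $2318.54 × 0.045 = $104.33
Paid family leave insurance: $2318.54 × 0.0075 = $17.39
Fitness reimbursement repayment: $136.41
(Employer's $560.35 toward fitness reimbursement repayment is not withheld from the employee.)
Total deductions = $122.62 + $139.11 + $87.41 + $555.34 + $104.33 + $17.39 + $136.41 = $1162.61
Net pay = $2318.54 − $1162.61 = $1155.93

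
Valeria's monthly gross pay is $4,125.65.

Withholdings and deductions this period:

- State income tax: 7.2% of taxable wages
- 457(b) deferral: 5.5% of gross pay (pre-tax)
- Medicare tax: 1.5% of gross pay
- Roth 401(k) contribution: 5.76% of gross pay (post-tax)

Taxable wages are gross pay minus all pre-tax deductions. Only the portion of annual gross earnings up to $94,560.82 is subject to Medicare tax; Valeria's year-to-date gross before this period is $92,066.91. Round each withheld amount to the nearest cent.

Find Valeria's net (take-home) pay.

$3,342.98

457(b) deferral: $4,125.65 × 0.055 = $226.91
Taxable wages = $4,125.65 − $226.91 = $3,898.74
State income tax: $3,898.74 × 0.072 = $280.71
Medicare tax: only $94,560.82 − $92,066.91 = $2,493.91 of this check is subject → $2,493.91 × 0.015 = $37.41
Roth 401(k) contribution: $4,125.65 × 0.0576 = $237.64
Total deductions = $226.91 + $280.71 + $37.41 + $237.64 = $782.67
Net pay = $4,125.65 − $782.67 = $3,342.98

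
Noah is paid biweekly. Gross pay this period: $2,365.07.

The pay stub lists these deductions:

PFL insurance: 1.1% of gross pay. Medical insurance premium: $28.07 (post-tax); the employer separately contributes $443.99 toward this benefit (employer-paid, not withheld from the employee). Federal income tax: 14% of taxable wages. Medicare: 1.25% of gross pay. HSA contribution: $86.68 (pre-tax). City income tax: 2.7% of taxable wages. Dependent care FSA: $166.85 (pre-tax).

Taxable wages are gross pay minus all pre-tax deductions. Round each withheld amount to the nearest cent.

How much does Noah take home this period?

$1,675.26

Dependent care FSA: $166.85
HSA contribution: $86.68
Pre-tax total = $166.85 + $86.68 = $253.53
Taxable wages = $2,365.07 − $253.53 = $2,111.54
City income tax: $2,111.54 × 0.027 = $57.01
Federal income tax: $2,111.54 × 0.14 = $295.62
PFL insurance: $2,365.07 × 0.011 = $26.02
Medicare: $2,365.07 × 0.0125 = $29.56
Medical insurance premium: $28.07
(Employer's $443.99 toward medical insurance premium is not withheld from the employee.)
Total deductions = $166.85 + $86.68 + $57.01 + $295.62 + $26.02 + $29.56 + $28.07 = $689.81
Net pay = $2,365.07 − $689.81 = $1,675.26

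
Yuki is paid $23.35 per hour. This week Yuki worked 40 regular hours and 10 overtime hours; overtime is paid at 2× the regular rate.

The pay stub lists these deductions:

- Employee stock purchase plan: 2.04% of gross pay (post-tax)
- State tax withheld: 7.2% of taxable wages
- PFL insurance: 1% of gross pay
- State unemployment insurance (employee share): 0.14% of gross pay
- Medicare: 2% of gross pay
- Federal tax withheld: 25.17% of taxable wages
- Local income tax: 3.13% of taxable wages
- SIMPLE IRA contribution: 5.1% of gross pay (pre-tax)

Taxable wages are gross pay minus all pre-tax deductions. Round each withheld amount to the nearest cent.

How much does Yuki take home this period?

Regular pay: 40 × $23.35 = $934.00
Overtime pay: 10 × $23.35 × 2 = $467.00
Gross pay = $934.00 + $467.00 = $1,401.00
SIMPLE IRA contribution: $1,401.00 × 0.051 = $71.45
Taxable wages = $1,401.00 − $71.45 = $1,329.55
Local income tax: $1,329.55 × 0.0313 = $41.61
State tax withheld: $1,329.55 × 0.072 = $95.73
Federal tax withheld: $1,329.55 × 0.2517 = $334.65
Medicare: $1,401.00 × 0.02 = $28.02
State unemployment insurance (employee share): $1,401.00 × 0.0014 = $1.96
PFL insurance: $1,401.00 × 0.01 = $14.01
Employee stock purchase plan: $1,401.00 × 0.0204 = $28.58
Total deductions = $71.45 + $41.61 + $95.73 + $334.65 + $28.02 + $1.96 + $14.01 + $28.58 = $616.01
Net pay = $1,401.00 − $616.01 = $784.99

$784.99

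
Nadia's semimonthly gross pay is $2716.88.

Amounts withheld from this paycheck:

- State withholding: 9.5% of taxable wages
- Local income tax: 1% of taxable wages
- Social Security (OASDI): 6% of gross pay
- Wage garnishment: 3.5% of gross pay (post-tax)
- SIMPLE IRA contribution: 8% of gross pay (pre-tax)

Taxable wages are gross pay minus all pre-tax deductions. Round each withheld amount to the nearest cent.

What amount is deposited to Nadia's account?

$1978.97

SIMPLE IRA contribution: $2716.88 × 0.08 = $217.35
Taxable wages = $2716.88 − $217.35 = $2499.53
Local income tax: $2499.53 × 0.01 = $25.00
State withholding: $2499.53 × 0.095 = $237.46
Social Security (OASDI): $2716.88 × 0.06 = $163.01
Wage garnishment: $2716.88 × 0.035 = $95.09
Total deductions = $217.35 + $25.00 + $237.46 + $163.01 + $95.09 = $737.91
Net pay = $2716.88 − $737.91 = $1978.97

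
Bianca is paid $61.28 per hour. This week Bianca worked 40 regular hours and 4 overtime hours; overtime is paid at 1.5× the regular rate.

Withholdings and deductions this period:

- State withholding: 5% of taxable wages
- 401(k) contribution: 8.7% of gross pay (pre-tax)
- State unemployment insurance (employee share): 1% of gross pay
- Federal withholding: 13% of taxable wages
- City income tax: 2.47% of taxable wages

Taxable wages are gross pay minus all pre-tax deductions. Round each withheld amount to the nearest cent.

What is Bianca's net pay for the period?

Regular pay: 40 × $61.28 = $2,451.20
Overtime pay: 4 × $61.28 × 1.5 = $367.68
Gross pay = $2,451.20 + $367.68 = $2,818.88
401(k) contribution: $2,818.88 × 0.087 = $245.24
Taxable wages = $2,818.88 − $245.24 = $2,573.64
State withholding: $2,573.64 × 0.05 = $128.68
Federal withholding: $2,573.64 × 0.13 = $334.57
City income tax: $2,573.64 × 0.0247 = $63.57
State unemployment insurance (employee share): $2,818.88 × 0.01 = $28.19
Total deductions = $245.24 + $128.68 + $334.57 + $63.57 + $28.19 = $800.25
Net pay = $2,818.88 − $800.25 = $2,018.63

$2,018.63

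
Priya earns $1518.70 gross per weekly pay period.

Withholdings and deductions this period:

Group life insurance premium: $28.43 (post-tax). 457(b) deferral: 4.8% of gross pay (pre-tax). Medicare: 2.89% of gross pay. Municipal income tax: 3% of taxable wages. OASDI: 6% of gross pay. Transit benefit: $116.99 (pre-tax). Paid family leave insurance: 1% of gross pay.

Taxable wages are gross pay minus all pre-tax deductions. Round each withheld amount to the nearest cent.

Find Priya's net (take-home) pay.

457(b) deferral: $1518.70 × 0.048 = $72.90
Transit benefit: $116.99
Pre-tax total = $72.90 + $116.99 = $189.89
Taxable wages = $1518.70 − $189.89 = $1328.81
Municipal income tax: $1328.81 × 0.03 = $39.86
Medicare: $1518.70 × 0.0289 = $43.89
OASDI: $1518.70 × 0.06 = $91.12
Paid family leave insurance: $1518.70 × 0.01 = $15.19
Group life insurance premium: $28.43
Total deductions = $72.90 + $116.99 + $39.86 + $43.89 + $91.12 + $15.19 + $28.43 = $408.38
Net pay = $1518.70 − $408.38 = $1110.32

$1110.32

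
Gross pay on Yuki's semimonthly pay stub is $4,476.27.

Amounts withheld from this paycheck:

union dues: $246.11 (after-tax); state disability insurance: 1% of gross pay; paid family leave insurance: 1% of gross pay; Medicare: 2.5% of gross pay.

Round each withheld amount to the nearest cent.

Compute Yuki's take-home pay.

Medicare: $4,476.27 × 0.025 = $111.91
State disability insurance: $4,476.27 × 0.01 = $44.76
Paid family leave insurance: $4,476.27 × 0.01 = $44.76
Union dues: $246.11
Total deductions = $111.91 + $44.76 + $44.76 + $246.11 = $447.54
Net pay = $4,476.27 − $447.54 = $4,028.73

$4,028.73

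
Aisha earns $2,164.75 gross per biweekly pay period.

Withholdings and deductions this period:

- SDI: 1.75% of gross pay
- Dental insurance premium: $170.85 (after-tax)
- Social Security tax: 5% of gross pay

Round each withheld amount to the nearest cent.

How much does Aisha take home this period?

$1,847.78

Social Security tax: $2,164.75 × 0.05 = $108.24
SDI: $2,164.75 × 0.0175 = $37.88
Dental insurance premium: $170.85
Total deductions = $108.24 + $37.88 + $170.85 = $316.97
Net pay = $2,164.75 − $316.97 = $1,847.78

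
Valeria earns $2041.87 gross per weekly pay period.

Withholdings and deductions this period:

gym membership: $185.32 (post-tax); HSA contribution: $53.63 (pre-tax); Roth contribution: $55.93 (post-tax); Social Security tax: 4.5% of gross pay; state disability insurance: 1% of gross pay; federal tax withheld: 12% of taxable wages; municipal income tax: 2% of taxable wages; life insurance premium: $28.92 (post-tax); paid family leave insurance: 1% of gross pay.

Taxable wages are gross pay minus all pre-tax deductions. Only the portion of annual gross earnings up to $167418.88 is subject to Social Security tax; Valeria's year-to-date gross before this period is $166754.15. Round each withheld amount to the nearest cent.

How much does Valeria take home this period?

HSA contribution: $53.63
Taxable wages = $2041.87 − $53.63 = $1988.24
Federal tax withheld: $1988.24 × 0.12 = $238.59
Municipal income tax: $1988.24 × 0.02 = $39.76
Paid family leave insurance: $2041.87 × 0.01 = $20.42
Social Security tax: only $167418.88 − $166754.15 = $664.73 of this check is subject → $664.73 × 0.045 = $29.91
State disability insurance: $2041.87 × 0.01 = $20.42
Gym membership: $185.32
Life insurance premium: $28.92
Roth contribution: $55.93
Total deductions = $53.63 + $238.59 + $39.76 + $20.42 + $29.91 + $20.42 + $185.32 + $28.92 + $55.93 = $672.90
Net pay = $2041.87 − $672.90 = $1368.97

$1368.97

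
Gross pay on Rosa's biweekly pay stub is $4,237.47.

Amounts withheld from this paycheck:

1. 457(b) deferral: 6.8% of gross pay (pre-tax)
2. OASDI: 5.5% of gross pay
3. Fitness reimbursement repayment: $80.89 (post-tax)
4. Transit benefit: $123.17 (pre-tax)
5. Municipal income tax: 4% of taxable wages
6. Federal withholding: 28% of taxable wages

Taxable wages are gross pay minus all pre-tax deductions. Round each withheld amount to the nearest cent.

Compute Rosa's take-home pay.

$2,287.83

457(b) deferral: $4,237.47 × 0.068 = $288.15
Transit benefit: $123.17
Pre-tax total = $288.15 + $123.17 = $411.32
Taxable wages = $4,237.47 − $411.32 = $3,826.15
Federal withholding: $3,826.15 × 0.28 = $1,071.32
Municipal income tax: $3,826.15 × 0.04 = $153.05
OASDI: $4,237.47 × 0.055 = $233.06
Fitness reimbursement repayment: $80.89
Total deductions = $288.15 + $123.17 + $1,071.32 + $153.05 + $233.06 + $80.89 = $1,949.64
Net pay = $4,237.47 − $1,949.64 = $2,287.83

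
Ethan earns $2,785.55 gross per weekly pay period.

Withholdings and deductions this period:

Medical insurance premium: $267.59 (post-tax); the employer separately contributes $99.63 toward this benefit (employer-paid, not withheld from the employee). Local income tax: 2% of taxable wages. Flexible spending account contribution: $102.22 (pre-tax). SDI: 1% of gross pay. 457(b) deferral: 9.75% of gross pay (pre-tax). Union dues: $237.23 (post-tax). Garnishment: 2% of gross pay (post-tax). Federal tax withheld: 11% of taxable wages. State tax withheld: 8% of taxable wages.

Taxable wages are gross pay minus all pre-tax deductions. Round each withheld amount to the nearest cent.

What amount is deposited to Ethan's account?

457(b) deferral: $2,785.55 × 0.0975 = $271.59
Flexible spending account contribution: $102.22
Pre-tax total = $271.59 + $102.22 = $373.81
Taxable wages = $2,785.55 − $373.81 = $2,411.74
Local income tax: $2,411.74 × 0.02 = $48.23
State tax withheld: $2,411.74 × 0.08 = $192.94
Federal tax withheld: $2,411.74 × 0.11 = $265.29
SDI: $2,785.55 × 0.01 = $27.86
Garnishment: $2,785.55 × 0.02 = $55.71
Medical insurance premium: $267.59
Union dues: $237.23
(Employer's $99.63 toward medical insurance premium is not withheld from the employee.)
Total deductions = $271.59 + $102.22 + $48.23 + $192.94 + $265.29 + $27.86 + $55.71 + $267.59 + $237.23 = $1,468.66
Net pay = $2,785.55 − $1,468.66 = $1,316.89

$1,316.89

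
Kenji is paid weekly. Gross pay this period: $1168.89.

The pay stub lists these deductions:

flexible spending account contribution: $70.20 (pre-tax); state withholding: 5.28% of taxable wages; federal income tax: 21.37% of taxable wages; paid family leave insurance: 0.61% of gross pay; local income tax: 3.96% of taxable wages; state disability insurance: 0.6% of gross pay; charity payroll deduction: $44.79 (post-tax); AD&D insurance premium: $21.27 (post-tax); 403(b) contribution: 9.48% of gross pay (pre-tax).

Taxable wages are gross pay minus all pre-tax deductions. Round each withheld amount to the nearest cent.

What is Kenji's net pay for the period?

Flexible spending account contribution: $70.20
403(b) contribution: $1168.89 × 0.0948 = $110.81
Pre-tax total = $70.20 + $110.81 = $181.01
Taxable wages = $1168.89 − $181.01 = $987.88
Federal income tax: $987.88 × 0.2137 = $211.11
State withholding: $987.88 × 0.0528 = $52.16
Local income tax: $987.88 × 0.0396 = $39.12
Paid family leave insurance: $1168.89 × 0.0061 = $7.13
State disability insurance: $1168.89 × 0.006 = $7.01
AD&D insurance premium: $21.27
Charity payroll deduction: $44.79
Total deductions = $70.20 + $110.81 + $211.11 + $52.16 + $39.12 + $7.13 + $7.01 + $21.27 + $44.79 = $563.60
Net pay = $1168.89 − $563.60 = $605.29

$605.29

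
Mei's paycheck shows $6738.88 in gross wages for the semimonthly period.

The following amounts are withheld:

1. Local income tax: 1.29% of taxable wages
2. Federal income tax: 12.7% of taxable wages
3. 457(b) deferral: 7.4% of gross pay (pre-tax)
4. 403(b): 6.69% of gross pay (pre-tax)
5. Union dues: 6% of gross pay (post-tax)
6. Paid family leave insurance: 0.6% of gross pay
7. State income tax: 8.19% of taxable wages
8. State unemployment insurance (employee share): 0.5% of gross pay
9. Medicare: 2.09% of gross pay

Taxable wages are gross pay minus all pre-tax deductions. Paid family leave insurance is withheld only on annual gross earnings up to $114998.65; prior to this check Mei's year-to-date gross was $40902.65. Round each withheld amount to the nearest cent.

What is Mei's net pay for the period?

$3886.00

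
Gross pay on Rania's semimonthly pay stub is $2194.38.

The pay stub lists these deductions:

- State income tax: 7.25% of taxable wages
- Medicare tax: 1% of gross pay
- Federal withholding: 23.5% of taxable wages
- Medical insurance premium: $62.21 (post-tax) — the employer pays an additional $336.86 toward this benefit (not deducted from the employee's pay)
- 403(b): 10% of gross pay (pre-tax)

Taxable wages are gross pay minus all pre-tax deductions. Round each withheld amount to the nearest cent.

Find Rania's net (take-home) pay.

$1283.50

403(b): $2194.38 × 0.1 = $219.44
Taxable wages = $2194.38 − $219.44 = $1974.94
State income tax: $1974.94 × 0.0725 = $143.18
Federal withholding: $1974.94 × 0.235 = $464.11
Medicare tax: $2194.38 × 0.01 = $21.94
Medical insurance premium: $62.21
(Employer's $336.86 toward medical insurance premium is not withheld from the employee.)
Total deductions = $219.44 + $143.18 + $464.11 + $21.94 + $62.21 = $910.88
Net pay = $2194.38 − $910.88 = $1283.50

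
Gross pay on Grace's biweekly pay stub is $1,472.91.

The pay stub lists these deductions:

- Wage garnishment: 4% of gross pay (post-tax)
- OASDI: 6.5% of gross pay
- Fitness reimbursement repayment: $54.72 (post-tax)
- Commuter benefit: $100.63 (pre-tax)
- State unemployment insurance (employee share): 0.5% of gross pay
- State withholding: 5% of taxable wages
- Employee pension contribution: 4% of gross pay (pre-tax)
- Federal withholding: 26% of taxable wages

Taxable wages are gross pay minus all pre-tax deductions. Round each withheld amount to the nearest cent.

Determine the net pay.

Employee pension contribution: $1,472.91 × 0.04 = $58.92
Commuter benefit: $100.63
Pre-tax total = $58.92 + $100.63 = $159.55
Taxable wages = $1,472.91 − $159.55 = $1,313.36
Federal withholding: $1,313.36 × 0.26 = $341.47
State withholding: $1,313.36 × 0.05 = $65.67
OASDI: $1,472.91 × 0.065 = $95.74
State unemployment insurance (employee share): $1,472.91 × 0.005 = $7.36
Fitness reimbursement repayment: $54.72
Wage garnishment: $1,472.91 × 0.04 = $58.92
Total deductions = $58.92 + $100.63 + $341.47 + $65.67 + $95.74 + $7.36 + $54.72 + $58.92 = $783.43
Net pay = $1,472.91 − $783.43 = $689.48

$689.48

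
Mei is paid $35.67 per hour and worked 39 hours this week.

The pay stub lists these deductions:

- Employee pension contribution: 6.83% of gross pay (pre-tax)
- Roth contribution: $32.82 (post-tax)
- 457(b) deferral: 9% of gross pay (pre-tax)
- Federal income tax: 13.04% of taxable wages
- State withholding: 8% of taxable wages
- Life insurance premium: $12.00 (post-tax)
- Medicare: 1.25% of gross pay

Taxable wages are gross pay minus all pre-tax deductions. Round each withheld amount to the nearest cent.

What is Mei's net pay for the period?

Gross pay: 39 × $35.67 = $1,391.13
Employee pension contribution: $1,391.13 × 0.0683 = $95.01
457(b) deferral: $1,391.13 × 0.09 = $125.20
Pre-tax total = $95.01 + $125.20 = $220.21
Taxable wages = $1,391.13 − $220.21 = $1,170.92
State withholding: $1,170.92 × 0.08 = $93.67
Federal income tax: $1,170.92 × 0.1304 = $152.69
Medicare: $1,391.13 × 0.0125 = $17.39
Roth contribution: $32.82
Life insurance premium: $12.00
Total deductions = $95.01 + $125.20 + $93.67 + $152.69 + $17.39 + $32.82 + $12.00 = $528.78
Net pay = $1,391.13 − $528.78 = $862.35

$862.35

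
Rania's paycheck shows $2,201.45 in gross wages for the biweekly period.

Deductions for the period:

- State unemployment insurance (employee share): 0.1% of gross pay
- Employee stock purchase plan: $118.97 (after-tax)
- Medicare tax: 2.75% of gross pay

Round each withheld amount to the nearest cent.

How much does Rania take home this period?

$2,019.74

Medicare tax: $2,201.45 × 0.0275 = $60.54
State unemployment insurance (employee share): $2,201.45 × 0.001 = $2.20
Employee stock purchase plan: $118.97
Total deductions = $60.54 + $2.20 + $118.97 = $181.71
Net pay = $2,201.45 − $181.71 = $2,019.74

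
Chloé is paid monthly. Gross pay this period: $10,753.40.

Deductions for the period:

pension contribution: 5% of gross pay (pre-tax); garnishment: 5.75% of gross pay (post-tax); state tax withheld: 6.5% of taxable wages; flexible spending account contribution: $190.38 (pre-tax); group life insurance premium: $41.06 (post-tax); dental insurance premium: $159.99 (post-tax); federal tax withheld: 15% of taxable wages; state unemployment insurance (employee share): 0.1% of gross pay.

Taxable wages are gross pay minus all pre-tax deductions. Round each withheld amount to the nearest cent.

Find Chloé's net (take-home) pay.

Pension contribution: $10,753.40 × 0.05 = $537.67
Flexible spending account contribution: $190.38
Pre-tax total = $537.67 + $190.38 = $728.05
Taxable wages = $10,753.40 − $728.05 = $10,025.35
Federal tax withheld: $10,025.35 × 0.15 = $1,503.80
State tax withheld: $10,025.35 × 0.065 = $651.65
State unemployment insurance (employee share): $10,753.40 × 0.001 = $10.75
Dental insurance premium: $159.99
Group life insurance premium: $41.06
Garnishment: $10,753.40 × 0.0575 = $618.32
Total deductions = $537.67 + $190.38 + $1,503.80 + $651.65 + $10.75 + $159.99 + $41.06 + $618.32 = $3,713.62
Net pay = $10,753.40 − $3,713.62 = $7,039.78

$7,039.78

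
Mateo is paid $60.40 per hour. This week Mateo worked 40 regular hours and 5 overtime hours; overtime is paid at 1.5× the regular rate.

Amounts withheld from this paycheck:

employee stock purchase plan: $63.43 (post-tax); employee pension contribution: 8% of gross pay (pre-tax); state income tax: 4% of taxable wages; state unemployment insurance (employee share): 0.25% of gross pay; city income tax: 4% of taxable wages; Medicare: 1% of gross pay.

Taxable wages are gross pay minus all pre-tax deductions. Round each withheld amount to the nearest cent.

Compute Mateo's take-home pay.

$2,329.03

Regular pay: 40 × $60.40 = $2,416.00
Overtime pay: 5 × $60.40 × 1.5 = $453.00
Gross pay = $2,416.00 + $453.00 = $2,869.00
Employee pension contribution: $2,869.00 × 0.08 = $229.52
Taxable wages = $2,869.00 − $229.52 = $2,639.48
State income tax: $2,639.48 × 0.04 = $105.58
City income tax: $2,639.48 × 0.04 = $105.58
Medicare: $2,869.00 × 0.01 = $28.69
State unemployment insurance (employee share): $2,869.00 × 0.0025 = $7.17
Employee stock purchase plan: $63.43
Total deductions = $229.52 + $105.58 + $105.58 + $28.69 + $7.17 + $63.43 = $539.97
Net pay = $2,869.00 − $539.97 = $2,329.03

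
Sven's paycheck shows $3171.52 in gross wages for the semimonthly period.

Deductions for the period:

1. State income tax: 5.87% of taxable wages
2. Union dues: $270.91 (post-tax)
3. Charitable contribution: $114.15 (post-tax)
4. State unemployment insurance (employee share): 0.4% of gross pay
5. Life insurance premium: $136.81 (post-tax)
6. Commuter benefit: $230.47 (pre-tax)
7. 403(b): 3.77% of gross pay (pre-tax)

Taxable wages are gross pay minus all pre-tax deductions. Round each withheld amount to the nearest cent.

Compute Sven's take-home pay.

Commuter benefit: $230.47
403(b): $3171.52 × 0.0377 = $119.57
Pre-tax total = $230.47 + $119.57 = $350.04
Taxable wages = $3171.52 − $350.04 = $2821.48
State income tax: $2821.48 × 0.0587 = $165.62
State unemployment insurance (employee share): $3171.52 × 0.004 = $12.69
Union dues: $270.91
Charitable contribution: $114.15
Life insurance premium: $136.81
Total deductions = $230.47 + $119.57 + $165.62 + $12.69 + $270.91 + $114.15 + $136.81 = $1050.22
Net pay = $3171.52 − $1050.22 = $2121.30

$2121.30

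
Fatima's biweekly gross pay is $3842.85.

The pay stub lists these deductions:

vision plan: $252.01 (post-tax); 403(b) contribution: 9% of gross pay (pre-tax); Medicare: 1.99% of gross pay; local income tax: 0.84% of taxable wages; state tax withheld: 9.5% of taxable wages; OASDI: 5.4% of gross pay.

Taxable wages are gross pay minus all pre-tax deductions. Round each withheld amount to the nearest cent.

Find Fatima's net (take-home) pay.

$2599.42

403(b) contribution: $3842.85 × 0.09 = $345.86
Taxable wages = $3842.85 − $345.86 = $3496.99
Local income tax: $3496.99 × 0.0084 = $29.37
State tax withheld: $3496.99 × 0.095 = $332.21
OASDI: $3842.85 × 0.054 = $207.51
Medicare: $3842.85 × 0.0199 = $76.47
Vision plan: $252.01
Total deductions = $345.86 + $29.37 + $332.21 + $207.51 + $76.47 + $252.01 = $1243.43
Net pay = $3842.85 − $1243.43 = $2599.42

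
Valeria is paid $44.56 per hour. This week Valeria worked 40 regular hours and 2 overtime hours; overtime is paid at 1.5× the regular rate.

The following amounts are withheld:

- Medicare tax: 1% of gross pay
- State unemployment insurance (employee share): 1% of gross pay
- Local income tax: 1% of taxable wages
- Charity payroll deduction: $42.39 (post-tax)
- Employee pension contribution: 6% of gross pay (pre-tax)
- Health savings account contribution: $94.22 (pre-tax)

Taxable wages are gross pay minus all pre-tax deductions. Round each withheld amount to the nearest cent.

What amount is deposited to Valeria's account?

Regular pay: 40 × $44.56 = $1,782.40
Overtime pay: 2 × $44.56 × 1.5 = $133.68
Gross pay = $1,782.40 + $133.68 = $1,916.08
Health savings account contribution: $94.22
Employee pension contribution: $1,916.08 × 0.06 = $114.96
Pre-tax total = $94.22 + $114.96 = $209.18
Taxable wages = $1,916.08 − $209.18 = $1,706.90
Local income tax: $1,706.90 × 0.01 = $17.07
Medicare tax: $1,916.08 × 0.01 = $19.16
State unemployment insurance (employee share): $1,916.08 × 0.01 = $19.16
Charity payroll deduction: $42.39
Total deductions = $94.22 + $114.96 + $17.07 + $19.16 + $19.16 + $42.39 = $306.96
Net pay = $1,916.08 − $306.96 = $1,609.12

$1,609.12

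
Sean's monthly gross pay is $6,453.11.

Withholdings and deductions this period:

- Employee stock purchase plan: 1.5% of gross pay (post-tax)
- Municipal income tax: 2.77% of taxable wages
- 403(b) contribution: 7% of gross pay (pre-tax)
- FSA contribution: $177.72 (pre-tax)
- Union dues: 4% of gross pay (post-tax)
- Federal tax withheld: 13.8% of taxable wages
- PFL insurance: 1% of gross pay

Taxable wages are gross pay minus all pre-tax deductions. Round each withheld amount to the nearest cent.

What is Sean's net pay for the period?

$4,439.23

FSA contribution: $177.72
403(b) contribution: $6,453.11 × 0.07 = $451.72
Pre-tax total = $177.72 + $451.72 = $629.44
Taxable wages = $6,453.11 − $629.44 = $5,823.67
Municipal income tax: $5,823.67 × 0.0277 = $161.32
Federal tax withheld: $5,823.67 × 0.138 = $803.67
PFL insurance: $6,453.11 × 0.01 = $64.53
Union dues: $6,453.11 × 0.04 = $258.12
Employee stock purchase plan: $6,453.11 × 0.015 = $96.80
Total deductions = $177.72 + $451.72 + $161.32 + $803.67 + $64.53 + $258.12 + $96.80 = $2,013.88
Net pay = $6,453.11 − $2,013.88 = $4,439.23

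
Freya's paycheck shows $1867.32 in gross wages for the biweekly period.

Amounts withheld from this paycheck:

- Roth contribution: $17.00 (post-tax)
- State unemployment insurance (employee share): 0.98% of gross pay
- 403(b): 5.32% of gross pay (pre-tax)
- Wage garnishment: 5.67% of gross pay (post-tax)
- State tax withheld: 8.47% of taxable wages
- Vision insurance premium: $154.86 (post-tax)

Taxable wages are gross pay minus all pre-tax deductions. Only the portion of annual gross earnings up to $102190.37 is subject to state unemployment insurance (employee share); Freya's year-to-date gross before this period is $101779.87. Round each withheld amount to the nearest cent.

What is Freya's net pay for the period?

$1336.47

403(b): $1867.32 × 0.0532 = $99.34
Taxable wages = $1867.32 − $99.34 = $1767.98
State tax withheld: $1767.98 × 0.0847 = $149.75
State unemployment insurance (employee share): only $102190.37 − $101779.87 = $410.50 of this check is subject → $410.50 × 0.0098 = $4.02
Wage garnishment: $1867.32 × 0.0567 = $105.88
Roth contribution: $17.00
Vision insurance premium: $154.86
Total deductions = $99.34 + $149.75 + $4.02 + $105.88 + $17.00 + $154.86 = $530.85
Net pay = $1867.32 − $530.85 = $1336.47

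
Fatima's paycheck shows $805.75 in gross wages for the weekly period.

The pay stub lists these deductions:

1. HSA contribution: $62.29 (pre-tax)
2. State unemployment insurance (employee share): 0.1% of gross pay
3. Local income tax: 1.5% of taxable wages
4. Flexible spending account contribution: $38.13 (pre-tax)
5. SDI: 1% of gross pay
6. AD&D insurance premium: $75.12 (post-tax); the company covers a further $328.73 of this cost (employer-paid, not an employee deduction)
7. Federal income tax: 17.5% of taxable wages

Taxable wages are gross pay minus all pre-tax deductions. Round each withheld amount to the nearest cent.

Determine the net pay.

HSA contribution: $62.29
Flexible spending account contribution: $38.13
Pre-tax total = $62.29 + $38.13 = $100.42
Taxable wages = $805.75 − $100.42 = $705.33
Federal income tax: $705.33 × 0.175 = $123.43
Local income tax: $705.33 × 0.015 = $10.58
SDI: $805.75 × 0.01 = $8.06
State unemployment insurance (employee share): $805.75 × 0.001 = $0.81
AD&D insurance premium: $75.12
(Employer's $328.73 toward AD&D insurance premium is not withheld from the employee.)
Total deductions = $62.29 + $38.13 + $123.43 + $10.58 + $8.06 + $0.81 + $75.12 = $318.42
Net pay = $805.75 − $318.42 = $487.33

$487.33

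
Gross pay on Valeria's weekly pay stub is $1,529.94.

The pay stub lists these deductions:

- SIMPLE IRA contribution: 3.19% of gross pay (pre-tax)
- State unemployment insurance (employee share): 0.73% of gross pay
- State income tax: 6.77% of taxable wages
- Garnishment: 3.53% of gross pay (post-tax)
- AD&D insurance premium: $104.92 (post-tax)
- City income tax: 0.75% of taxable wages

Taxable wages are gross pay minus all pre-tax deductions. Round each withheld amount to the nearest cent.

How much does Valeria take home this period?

SIMPLE IRA contribution: $1,529.94 × 0.0319 = $48.81
Taxable wages = $1,529.94 − $48.81 = $1,481.13
State income tax: $1,481.13 × 0.0677 = $100.27
City income tax: $1,481.13 × 0.0075 = $11.11
State unemployment insurance (employee share): $1,529.94 × 0.0073 = $11.17
Garnishment: $1,529.94 × 0.0353 = $54.01
AD&D insurance premium: $104.92
Total deductions = $48.81 + $100.27 + $11.11 + $11.17 + $54.01 + $104.92 = $330.29
Net pay = $1,529.94 − $330.29 = $1,199.65

$1,199.65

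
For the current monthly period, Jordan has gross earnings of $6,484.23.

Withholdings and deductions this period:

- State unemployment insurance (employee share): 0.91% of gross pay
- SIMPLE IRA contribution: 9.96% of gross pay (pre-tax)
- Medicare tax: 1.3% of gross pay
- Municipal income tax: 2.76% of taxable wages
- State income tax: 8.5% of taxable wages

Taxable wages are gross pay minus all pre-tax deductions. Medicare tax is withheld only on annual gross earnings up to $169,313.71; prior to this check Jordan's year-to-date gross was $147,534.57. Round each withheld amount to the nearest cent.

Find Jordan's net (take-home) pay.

$5,037.70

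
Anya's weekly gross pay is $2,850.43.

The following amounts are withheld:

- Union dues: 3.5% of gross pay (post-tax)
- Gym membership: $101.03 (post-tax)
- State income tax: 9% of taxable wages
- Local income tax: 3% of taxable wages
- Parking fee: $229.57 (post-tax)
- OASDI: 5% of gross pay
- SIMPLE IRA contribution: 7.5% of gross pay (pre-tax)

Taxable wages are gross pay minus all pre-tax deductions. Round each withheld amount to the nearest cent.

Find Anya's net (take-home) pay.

$1,747.36

SIMPLE IRA contribution: $2,850.43 × 0.075 = $213.78
Taxable wages = $2,850.43 − $213.78 = $2,636.65
Local income tax: $2,636.65 × 0.03 = $79.10
State income tax: $2,636.65 × 0.09 = $237.30
OASDI: $2,850.43 × 0.05 = $142.52
Union dues: $2,850.43 × 0.035 = $99.77
Gym membership: $101.03
Parking fee: $229.57
Total deductions = $213.78 + $79.10 + $237.30 + $142.52 + $99.77 + $101.03 + $229.57 = $1,103.07
Net pay = $2,850.43 − $1,103.07 = $1,747.36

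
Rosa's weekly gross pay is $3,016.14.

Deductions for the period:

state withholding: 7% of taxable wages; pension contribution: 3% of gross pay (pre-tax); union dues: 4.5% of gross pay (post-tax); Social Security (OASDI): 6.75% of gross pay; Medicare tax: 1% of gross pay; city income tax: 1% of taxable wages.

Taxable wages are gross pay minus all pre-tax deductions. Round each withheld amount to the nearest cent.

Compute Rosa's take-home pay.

$2,322.12

Pension contribution: $3,016.14 × 0.03 = $90.48
Taxable wages = $3,016.14 − $90.48 = $2,925.66
City income tax: $2,925.66 × 0.01 = $29.26
State withholding: $2,925.66 × 0.07 = $204.80
Medicare tax: $3,016.14 × 0.01 = $30.16
Social Security (OASDI): $3,016.14 × 0.0675 = $203.59
Union dues: $3,016.14 × 0.045 = $135.73
Total deductions = $90.48 + $29.26 + $204.80 + $30.16 + $203.59 + $135.73 = $694.02
Net pay = $3,016.14 − $694.02 = $2,322.12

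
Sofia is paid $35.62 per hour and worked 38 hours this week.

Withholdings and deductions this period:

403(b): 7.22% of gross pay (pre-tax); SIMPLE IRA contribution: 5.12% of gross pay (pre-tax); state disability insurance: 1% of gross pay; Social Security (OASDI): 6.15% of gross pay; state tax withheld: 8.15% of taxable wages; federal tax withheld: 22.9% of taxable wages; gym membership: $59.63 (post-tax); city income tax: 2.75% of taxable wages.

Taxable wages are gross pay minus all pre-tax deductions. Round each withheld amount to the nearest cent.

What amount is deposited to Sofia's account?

$629.07

Gross pay: 38 × $35.62 = $1353.56
403(b): $1353.56 × 0.0722 = $97.73
SIMPLE IRA contribution: $1353.56 × 0.0512 = $69.30
Pre-tax total = $97.73 + $69.30 = $167.03
Taxable wages = $1353.56 − $167.03 = $1186.53
Federal tax withheld: $1186.53 × 0.229 = $271.72
City income tax: $1186.53 × 0.0275 = $32.63
State tax withheld: $1186.53 × 0.0815 = $96.70
State disability insurance: $1353.56 × 0.01 = $13.54
Social Security (OASDI): $1353.56 × 0.0615 = $83.24
Gym membership: $59.63
Total deductions = $97.73 + $69.30 + $271.72 + $32.63 + $96.70 + $13.54 + $83.24 + $59.63 = $724.49
Net pay = $1353.56 − $724.49 = $629.07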